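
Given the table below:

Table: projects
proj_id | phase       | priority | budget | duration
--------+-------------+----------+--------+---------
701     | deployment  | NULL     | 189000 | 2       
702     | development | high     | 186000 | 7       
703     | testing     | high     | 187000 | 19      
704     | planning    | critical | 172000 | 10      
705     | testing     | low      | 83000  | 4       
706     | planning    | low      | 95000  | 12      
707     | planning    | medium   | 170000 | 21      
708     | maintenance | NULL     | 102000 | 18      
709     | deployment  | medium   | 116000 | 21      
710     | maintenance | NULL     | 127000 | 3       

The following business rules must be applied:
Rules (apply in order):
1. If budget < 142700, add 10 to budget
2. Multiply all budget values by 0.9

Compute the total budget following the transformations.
1284345.0

Step 1: Apply Rule 1 - Add 10 to records with budget < 142700
  - 5 records affected: 523000 + (5 × 10) = 523050
  - Unaffected records: 904000
  - Sum after Rule 1: 1427050
Step 2: Apply Rule 2 - Multiply all by 0.9
  - 1427050 × 0.9 = 1284345.0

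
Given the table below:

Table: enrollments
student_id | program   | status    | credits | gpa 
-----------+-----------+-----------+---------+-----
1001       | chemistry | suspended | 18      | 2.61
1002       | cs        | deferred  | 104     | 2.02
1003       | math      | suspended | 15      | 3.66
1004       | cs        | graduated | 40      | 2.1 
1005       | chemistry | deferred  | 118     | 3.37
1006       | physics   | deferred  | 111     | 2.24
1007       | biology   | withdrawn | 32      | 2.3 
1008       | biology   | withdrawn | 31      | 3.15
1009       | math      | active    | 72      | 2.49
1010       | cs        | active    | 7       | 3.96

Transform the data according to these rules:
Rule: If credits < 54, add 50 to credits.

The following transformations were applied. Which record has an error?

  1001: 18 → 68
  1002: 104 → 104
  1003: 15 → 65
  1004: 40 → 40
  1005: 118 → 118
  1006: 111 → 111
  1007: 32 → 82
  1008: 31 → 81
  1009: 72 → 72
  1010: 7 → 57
Record 1004 has an error. The correct transformed value should be 90, not 40.

Step 1: Check each record against the rule
Step 2: Record 1004 has credits = 40
Step 3: Since 40 < 54, the bonus should have been applied
Step 4: Correct value = 90, but claimed value = 40
Conclusion: Record 1004 has the error.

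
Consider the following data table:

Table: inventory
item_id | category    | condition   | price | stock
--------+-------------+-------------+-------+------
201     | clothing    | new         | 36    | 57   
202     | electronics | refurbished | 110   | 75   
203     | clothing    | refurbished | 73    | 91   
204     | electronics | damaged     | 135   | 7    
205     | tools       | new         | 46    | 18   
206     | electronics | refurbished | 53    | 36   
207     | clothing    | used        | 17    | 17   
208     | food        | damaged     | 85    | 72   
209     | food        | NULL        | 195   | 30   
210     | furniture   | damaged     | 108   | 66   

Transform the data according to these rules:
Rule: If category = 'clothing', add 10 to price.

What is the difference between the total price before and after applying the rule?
30

Step 1: Original sum of price = 858
Step 2: 3 records have category = 'clothing'
Step 3: Each affected record changes by 10
Step 4: Total change = 3 × 10 = 30
Step 5: New sum = 858 + 30 = 888
Step 6: Difference = |888 - 858| = 30
        (Sum increased by 30)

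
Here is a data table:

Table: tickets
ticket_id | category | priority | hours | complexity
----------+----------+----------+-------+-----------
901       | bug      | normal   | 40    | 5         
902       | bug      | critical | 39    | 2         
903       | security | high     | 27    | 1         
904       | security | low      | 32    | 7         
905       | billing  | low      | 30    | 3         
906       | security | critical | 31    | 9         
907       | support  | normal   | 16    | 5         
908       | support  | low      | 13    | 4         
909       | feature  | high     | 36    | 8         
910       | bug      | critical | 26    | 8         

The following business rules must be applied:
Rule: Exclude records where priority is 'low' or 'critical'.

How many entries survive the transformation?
4

Step 1: Count records to exclude
  - 3 (low) + 3 (critical) = 6 records
Step 2: Total records: 10
Step 3: Remaining = 10 - 6 = 4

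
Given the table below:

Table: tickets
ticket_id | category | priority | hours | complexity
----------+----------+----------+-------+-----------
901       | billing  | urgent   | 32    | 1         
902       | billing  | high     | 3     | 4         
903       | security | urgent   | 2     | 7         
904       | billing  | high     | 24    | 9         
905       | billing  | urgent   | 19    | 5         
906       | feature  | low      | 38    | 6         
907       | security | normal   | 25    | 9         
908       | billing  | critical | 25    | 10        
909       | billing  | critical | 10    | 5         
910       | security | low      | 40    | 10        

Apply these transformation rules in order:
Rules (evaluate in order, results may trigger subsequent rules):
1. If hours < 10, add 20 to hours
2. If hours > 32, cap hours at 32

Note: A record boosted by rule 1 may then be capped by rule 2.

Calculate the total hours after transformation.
244

Step 1: Apply rule 1 to records with hours < 10
  - 2 records get bonus of 20
  - Of these, 0 records then exceed 32 and get capped
Step 2: Apply rule 2 to records with hours > 32
  - 2 records (original) are capped
Step 3: Calculate final sum = 244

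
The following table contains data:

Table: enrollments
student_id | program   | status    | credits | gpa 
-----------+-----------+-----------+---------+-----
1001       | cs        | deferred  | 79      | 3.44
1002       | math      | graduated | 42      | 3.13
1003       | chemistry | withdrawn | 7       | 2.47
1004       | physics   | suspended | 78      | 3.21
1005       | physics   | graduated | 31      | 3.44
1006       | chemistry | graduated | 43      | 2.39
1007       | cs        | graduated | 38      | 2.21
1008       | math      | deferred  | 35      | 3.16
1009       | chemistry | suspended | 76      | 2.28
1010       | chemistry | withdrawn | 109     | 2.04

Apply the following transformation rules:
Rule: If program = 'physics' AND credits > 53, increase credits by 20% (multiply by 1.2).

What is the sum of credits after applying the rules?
553.6

Step 1: Find records where program = 'physics' AND credits > 53
Step 2: 1 records match, summing to 78
Step 3: After multiplier: 78 × 1.2 = 93.6
Step 4: Unaffected records sum: 460
Step 5: Final sum = 93.6 + 460 = 553.6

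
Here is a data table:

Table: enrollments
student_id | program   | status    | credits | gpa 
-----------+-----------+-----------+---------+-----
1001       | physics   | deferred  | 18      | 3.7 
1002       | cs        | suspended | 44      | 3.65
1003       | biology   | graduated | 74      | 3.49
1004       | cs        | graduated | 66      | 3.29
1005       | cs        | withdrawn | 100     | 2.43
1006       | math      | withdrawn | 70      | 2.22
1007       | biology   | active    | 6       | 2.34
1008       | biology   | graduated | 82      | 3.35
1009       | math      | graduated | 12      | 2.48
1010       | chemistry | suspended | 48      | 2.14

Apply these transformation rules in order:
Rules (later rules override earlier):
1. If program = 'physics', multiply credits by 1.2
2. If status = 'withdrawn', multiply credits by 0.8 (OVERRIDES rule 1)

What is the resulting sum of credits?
489.6

Step 1: Rule 2 takes priority for records with status = 'withdrawn'
  - 2 records: 170 × 0.8 = 136.0
Step 2: Rule 1 applies to remaining records with program = 'physics'
  - 1 records: 18 × 1.2 = 21.6
Step 3: Other records unchanged: 332
Step 4: Final sum = 136.0 + 21.6 + 332 = 489.6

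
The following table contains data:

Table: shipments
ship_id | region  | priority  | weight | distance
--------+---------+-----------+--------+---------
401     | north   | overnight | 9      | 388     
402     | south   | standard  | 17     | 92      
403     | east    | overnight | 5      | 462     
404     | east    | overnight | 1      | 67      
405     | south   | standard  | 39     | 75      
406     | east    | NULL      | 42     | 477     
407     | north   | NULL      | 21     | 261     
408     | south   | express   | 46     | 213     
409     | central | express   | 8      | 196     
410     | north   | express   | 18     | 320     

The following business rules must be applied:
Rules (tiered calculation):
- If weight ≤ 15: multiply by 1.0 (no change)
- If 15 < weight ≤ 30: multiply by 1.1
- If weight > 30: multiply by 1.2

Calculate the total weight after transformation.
237.0

Step 1: Tier 1 (weight ≤ 15): 4 records, sum = 23 × 1.0 = 23.0
Step 2: Tier 2 (15 < weight ≤ 30): 3 records, sum = 56 × 1.1 = 61.6
Step 3: Tier 3 (weight > 30): 3 records, sum = 127 × 1.2 = 152.4
Step 4: Final sum = 23.0 + 61.6 + 152.4 = 237.0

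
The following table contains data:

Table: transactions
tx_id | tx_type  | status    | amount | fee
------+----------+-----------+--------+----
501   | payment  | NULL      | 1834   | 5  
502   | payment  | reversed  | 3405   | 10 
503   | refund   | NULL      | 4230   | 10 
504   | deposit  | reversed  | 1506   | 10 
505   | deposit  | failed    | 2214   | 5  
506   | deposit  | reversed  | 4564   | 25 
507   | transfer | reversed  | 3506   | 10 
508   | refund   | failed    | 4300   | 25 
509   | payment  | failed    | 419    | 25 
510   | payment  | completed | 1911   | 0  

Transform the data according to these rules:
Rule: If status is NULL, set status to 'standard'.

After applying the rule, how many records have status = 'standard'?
2

Step 1: Count records where status IS NULL
Step 2: Found 2 records with NULL status
Step 3: These records will have status set to 'standard'
Step 4: Records already having status = 'standard': 0
Step 5: Answer: 2 + 0 = 2 records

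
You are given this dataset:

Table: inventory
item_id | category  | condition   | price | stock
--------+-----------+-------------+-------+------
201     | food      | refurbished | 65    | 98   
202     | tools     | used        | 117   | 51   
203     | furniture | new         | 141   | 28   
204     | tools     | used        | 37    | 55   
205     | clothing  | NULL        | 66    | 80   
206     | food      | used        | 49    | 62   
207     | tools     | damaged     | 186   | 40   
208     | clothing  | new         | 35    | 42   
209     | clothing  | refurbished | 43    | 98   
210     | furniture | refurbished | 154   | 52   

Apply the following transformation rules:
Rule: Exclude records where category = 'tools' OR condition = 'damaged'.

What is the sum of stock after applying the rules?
460

Step 1: Find records where category = 'tools' OR condition = 'damaged'
Step 2: 3 records match, summing to 146
Step 3: Original sum: 606
Step 4: Remaining sum = 606 - 146 = 460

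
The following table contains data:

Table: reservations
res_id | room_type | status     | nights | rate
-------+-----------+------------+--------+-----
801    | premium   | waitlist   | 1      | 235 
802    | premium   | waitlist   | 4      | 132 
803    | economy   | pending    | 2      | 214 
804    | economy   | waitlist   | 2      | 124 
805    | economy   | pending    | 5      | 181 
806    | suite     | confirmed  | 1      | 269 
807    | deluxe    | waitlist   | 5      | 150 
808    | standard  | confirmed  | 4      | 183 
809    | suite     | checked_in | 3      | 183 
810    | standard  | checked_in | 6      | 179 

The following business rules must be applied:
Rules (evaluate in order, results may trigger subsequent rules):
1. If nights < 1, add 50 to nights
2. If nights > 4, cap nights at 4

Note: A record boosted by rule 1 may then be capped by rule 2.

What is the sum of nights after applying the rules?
29

Step 1: Apply rule 1 to records with nights < 1
  - 0 records get bonus of 50
  - Of these, 0 records then exceed 4 and get capped
Step 2: Apply rule 2 to records with nights > 4
  - 3 records (original) are capped
Step 3: Calculate final sum = 29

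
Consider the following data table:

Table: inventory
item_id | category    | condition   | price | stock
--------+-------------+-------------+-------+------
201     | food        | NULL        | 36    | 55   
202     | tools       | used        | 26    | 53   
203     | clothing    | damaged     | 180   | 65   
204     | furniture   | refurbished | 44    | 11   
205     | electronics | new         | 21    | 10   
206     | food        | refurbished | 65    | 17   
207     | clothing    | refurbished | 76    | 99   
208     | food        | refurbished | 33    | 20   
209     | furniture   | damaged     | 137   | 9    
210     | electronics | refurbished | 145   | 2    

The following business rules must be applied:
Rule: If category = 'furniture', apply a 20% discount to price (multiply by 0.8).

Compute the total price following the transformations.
726.8

Step 1: Records with category = 'furniture' have total price = 181
Step 2: Apply multiplier: 181 × 0.8 = 144.8
Step 3: Other records total: 582
Step 4: Final sum = 144.8 + 582 = 726.8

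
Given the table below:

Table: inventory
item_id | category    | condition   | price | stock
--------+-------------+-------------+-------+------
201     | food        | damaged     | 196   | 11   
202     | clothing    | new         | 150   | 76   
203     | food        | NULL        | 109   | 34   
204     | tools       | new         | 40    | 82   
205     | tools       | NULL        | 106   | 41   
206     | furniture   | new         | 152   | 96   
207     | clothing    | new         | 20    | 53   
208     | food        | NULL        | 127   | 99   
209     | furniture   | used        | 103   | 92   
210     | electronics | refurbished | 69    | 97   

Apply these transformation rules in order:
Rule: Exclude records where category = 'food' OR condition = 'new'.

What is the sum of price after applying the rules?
278

Step 1: Find records where category = 'food' OR condition = 'new'
Step 2: 7 records match, summing to 794
Step 3: Original sum: 1072
Step 4: Remaining sum = 1072 - 794 = 278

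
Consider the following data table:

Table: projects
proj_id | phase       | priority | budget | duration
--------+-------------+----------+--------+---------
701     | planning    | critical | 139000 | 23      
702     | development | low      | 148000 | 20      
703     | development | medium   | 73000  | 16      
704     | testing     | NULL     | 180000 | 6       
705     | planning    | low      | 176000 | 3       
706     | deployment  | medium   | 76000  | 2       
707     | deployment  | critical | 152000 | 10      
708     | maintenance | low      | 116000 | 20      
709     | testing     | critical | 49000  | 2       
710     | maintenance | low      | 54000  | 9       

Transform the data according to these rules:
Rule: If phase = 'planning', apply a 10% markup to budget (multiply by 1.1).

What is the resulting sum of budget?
1194500.0

Step 1: Records with phase = 'planning' have total budget = 315000
Step 2: Apply multiplier: 315000 × 1.1 = 346500.0
Step 3: Other records total: 848000
Step 4: Final sum = 346500.0 + 848000 = 1194500.0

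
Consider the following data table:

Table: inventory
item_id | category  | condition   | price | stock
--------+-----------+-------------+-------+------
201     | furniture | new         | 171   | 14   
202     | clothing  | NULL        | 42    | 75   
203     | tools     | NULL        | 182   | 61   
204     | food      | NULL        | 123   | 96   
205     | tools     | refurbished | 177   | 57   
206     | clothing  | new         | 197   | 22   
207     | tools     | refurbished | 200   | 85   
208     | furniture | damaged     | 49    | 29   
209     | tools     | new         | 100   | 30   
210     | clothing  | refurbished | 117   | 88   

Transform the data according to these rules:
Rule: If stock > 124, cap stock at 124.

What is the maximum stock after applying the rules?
96

Step 1: Original maximum stock = 96
Step 2: Check cap of 124 against maximum
Step 3: No records exceed the cap (max 96 <= cap 124), so no capping applies
Step 4: Maximum after transformation = 96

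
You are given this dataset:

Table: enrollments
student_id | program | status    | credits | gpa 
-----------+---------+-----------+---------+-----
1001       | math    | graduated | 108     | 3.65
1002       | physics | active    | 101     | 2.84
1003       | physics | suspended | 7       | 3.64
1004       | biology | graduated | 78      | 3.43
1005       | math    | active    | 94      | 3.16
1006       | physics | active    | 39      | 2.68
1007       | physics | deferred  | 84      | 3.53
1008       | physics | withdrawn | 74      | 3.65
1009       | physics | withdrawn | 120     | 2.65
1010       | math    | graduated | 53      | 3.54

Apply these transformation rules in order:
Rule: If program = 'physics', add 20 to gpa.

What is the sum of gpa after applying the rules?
152.77

Step 1: Count records where program = 'physics': 6
Step 2: Total bonus added: 6 × 20 = 120
Step 3: Original sum of gpa: 32.77
Step 4: Final sum = 32.77 + 120 = 152.77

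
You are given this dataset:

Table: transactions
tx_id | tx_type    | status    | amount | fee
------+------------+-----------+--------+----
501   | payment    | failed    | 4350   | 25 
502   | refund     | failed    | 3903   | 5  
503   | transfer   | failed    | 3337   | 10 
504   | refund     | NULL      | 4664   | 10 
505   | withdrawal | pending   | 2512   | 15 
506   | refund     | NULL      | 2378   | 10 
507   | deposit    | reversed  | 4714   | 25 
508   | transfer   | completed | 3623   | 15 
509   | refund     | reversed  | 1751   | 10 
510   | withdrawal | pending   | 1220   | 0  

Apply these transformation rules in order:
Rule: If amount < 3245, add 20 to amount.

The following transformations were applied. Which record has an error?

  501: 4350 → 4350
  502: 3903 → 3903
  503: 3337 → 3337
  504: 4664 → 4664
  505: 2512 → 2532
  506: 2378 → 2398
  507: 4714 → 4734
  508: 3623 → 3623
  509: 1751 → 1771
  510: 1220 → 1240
Record 507 has an error. The correct transformed value should be 4714, not 4734.

Step 1: Check each record against the rule
Step 2: Record 507 has amount = 4714
Step 3: Since 4714 >= 3245, the bonus should not have been applied
Step 4: Correct value = 4714, but claimed value = 4734
Conclusion: Record 507 has the error.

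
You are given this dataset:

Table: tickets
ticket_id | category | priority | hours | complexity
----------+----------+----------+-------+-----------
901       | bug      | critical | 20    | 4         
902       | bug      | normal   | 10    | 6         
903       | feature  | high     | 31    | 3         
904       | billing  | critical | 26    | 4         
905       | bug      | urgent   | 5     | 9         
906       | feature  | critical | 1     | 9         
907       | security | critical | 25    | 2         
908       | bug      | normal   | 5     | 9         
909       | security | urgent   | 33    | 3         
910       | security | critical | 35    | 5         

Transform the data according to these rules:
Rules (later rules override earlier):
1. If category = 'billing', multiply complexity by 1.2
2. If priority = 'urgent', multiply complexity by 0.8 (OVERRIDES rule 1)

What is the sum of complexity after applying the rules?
52.4

Step 1: Rule 2 takes priority for records with priority = 'urgent'
  - 2 records: 12 × 0.8 = 9.6
Step 2: Rule 1 applies to remaining records with category = 'billing'
  - 1 records: 4 × 1.2 = 4.8
Step 3: Other records unchanged: 38
Step 4: Final sum = 9.6 + 4.8 + 38 = 52.4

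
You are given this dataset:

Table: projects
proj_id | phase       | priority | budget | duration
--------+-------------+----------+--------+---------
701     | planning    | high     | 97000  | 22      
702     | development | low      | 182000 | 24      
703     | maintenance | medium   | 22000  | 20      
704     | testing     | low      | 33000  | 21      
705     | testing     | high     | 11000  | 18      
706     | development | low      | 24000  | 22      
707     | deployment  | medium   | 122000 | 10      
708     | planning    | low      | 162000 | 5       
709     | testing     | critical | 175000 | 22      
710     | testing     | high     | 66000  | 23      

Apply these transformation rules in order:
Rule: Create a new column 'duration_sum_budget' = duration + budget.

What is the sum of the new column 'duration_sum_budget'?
894187

Step 1: For each record, compute duration + budget
Example calculations:
  22 + 97000 = 97022
  24 + 182000 = 182024
  20 + 22000 = 22020
  ...
Step 2: Sum all derived values
Step 3: Total = 894187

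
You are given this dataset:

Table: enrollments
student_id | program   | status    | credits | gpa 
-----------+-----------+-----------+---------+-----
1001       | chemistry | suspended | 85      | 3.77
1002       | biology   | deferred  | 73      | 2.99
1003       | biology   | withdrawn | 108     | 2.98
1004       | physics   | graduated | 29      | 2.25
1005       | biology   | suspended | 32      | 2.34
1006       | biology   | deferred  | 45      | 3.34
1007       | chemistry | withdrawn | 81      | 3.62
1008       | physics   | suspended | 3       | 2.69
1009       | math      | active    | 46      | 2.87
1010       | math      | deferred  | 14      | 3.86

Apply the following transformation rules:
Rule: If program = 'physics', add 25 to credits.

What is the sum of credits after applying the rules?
566

Step 1: Count records where program = 'physics': 2
Step 2: Total bonus added: 2 × 25 = 50
Step 3: Original sum of credits: 516
Step 4: Final sum = 516 + 50 = 566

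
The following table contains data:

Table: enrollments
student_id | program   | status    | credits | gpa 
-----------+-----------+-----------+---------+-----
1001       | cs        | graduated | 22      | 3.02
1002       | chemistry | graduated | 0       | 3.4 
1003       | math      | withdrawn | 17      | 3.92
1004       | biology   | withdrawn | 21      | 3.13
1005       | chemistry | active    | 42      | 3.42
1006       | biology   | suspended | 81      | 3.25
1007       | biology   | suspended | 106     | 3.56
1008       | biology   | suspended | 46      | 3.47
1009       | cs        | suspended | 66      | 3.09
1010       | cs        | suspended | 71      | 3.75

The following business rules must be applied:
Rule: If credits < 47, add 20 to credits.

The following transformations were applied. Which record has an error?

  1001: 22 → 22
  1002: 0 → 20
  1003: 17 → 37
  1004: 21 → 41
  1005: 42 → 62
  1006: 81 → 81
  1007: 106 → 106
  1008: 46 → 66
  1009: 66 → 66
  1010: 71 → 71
Record 1001 has an error. The correct transformed value should be 42, not 22.

Step 1: Check each record against the rule
Step 2: Record 1001 has credits = 22
Step 3: Since 22 < 47, the bonus should have been applied
Step 4: Correct value = 42, but claimed value = 22
Conclusion: Record 1001 has the error.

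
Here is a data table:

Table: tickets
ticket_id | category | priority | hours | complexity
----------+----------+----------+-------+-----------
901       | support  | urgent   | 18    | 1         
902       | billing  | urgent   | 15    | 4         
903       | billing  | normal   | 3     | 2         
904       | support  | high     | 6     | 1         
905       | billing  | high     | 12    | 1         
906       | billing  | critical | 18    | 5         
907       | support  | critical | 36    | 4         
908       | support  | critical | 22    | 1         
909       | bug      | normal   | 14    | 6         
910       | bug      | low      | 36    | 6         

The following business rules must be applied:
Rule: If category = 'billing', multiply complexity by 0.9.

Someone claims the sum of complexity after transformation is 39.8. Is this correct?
No, the correct result is 29.8.

Step 1: Calculate the correct sum after transformation
Step 2: Apply multiplier 0.9 to records where category = 'billing'
Step 3: Correct result = 29.8
Step 4: Claimed result = 39.8
Step 5: 29.8 ≠ 39.8
Conclusion: The claimed result is incorrect. The correct answer is 29.8.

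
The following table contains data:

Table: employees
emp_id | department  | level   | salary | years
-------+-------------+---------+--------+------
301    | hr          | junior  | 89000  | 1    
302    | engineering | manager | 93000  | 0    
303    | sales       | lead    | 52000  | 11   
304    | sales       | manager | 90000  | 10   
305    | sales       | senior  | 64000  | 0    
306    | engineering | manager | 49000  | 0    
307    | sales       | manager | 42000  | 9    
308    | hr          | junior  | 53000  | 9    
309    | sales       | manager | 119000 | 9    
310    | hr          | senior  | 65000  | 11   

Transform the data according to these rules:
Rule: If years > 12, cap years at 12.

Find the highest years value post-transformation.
11

Step 1: Original maximum years = 11
Step 2: Check cap of 12 against maximum
Step 3: No records exceed the cap (max 11 <= cap 12), so no capping applies
Step 4: Maximum after transformation = 11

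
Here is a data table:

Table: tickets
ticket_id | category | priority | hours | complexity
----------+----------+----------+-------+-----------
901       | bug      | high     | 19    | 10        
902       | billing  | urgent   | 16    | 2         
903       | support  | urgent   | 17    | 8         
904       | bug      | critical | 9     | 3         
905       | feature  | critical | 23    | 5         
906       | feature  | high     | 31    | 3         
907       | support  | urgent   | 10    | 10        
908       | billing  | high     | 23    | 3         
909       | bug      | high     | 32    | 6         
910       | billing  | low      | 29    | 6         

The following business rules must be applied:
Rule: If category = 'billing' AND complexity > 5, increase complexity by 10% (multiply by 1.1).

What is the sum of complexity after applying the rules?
56.6

Step 1: Find records where category = 'billing' AND complexity > 5
Step 2: 1 records match, summing to 6
Step 3: After multiplier: 6 × 1.1 = 6.6
Step 4: Unaffected records sum: 50
Step 5: Final sum = 6.6 + 50 = 56.6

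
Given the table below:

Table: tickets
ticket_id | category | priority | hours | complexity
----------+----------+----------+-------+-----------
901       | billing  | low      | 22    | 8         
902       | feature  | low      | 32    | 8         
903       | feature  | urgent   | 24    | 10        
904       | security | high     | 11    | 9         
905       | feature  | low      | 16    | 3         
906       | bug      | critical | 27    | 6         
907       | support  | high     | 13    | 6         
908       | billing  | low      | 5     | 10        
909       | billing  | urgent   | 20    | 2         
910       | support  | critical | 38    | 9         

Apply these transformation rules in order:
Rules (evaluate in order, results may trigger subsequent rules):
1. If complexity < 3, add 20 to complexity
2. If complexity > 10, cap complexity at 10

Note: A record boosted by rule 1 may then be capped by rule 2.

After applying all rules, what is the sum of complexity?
79

Step 1: Apply rule 1 to records with complexity < 3
  - 1 records get bonus of 20
  - Of these, 1 records then exceed 10 and get capped
Step 2: Apply rule 2 to records with complexity > 10
  - 0 records (original) are capped
Step 3: Calculate final sum = 79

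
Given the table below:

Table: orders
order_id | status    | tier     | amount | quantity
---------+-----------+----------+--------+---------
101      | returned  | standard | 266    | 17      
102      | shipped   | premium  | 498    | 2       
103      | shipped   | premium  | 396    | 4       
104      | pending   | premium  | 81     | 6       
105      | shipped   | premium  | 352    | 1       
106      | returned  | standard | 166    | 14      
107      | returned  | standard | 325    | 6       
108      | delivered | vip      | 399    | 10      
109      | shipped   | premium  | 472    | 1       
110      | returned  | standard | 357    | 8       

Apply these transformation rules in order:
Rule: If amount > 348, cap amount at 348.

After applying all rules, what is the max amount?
348

Step 1: Original maximum amount = 498
Step 2: Apply cap at 348
Step 3: 6 records had amount > 348 and were capped
Step 4: Maximum after transformation = 348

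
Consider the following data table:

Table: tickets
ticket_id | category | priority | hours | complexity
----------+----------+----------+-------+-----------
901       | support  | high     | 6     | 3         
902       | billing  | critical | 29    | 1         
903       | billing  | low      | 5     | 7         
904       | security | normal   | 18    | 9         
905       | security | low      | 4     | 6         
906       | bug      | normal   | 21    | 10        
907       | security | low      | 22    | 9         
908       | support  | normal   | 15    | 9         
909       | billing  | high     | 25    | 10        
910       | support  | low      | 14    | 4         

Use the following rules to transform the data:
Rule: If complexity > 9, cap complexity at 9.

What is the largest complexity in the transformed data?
9

Step 1: Original maximum complexity = 10
Step 2: Apply cap at 9
Step 3: 2 records had complexity > 9 and were capped
Step 4: Maximum after transformation = 9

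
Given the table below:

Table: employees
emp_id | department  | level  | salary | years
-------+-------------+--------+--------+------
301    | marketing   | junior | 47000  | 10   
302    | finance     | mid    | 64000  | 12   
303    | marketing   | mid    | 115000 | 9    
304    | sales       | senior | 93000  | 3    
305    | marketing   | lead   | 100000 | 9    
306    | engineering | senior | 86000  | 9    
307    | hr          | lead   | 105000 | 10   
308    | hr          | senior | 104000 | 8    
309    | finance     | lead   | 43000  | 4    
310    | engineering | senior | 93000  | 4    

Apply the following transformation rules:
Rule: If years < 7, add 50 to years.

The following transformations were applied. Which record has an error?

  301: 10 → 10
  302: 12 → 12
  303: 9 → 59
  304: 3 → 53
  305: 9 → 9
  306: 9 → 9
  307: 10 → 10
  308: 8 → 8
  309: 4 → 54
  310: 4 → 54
Record 303 has an error. The correct transformed value should be 9, not 59.

Step 1: Check each record against the rule
Step 2: Record 303 has years = 9
Step 3: Since 9 >= 7, the bonus should not have been applied
Step 4: Correct value = 9, but claimed value = 59
Conclusion: Record 303 has the error.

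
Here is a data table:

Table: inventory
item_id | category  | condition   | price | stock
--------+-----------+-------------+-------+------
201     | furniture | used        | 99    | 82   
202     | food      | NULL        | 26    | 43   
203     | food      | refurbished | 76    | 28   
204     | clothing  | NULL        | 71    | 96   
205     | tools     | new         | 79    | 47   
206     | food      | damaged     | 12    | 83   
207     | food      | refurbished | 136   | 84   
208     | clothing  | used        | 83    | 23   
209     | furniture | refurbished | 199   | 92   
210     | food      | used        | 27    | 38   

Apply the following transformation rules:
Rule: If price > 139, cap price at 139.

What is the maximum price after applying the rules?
139

Step 1: Original maximum price = 199
Step 2: Apply cap at 139
Step 3: 1 records had price > 139 and were capped
Step 4: Maximum after transformation = 139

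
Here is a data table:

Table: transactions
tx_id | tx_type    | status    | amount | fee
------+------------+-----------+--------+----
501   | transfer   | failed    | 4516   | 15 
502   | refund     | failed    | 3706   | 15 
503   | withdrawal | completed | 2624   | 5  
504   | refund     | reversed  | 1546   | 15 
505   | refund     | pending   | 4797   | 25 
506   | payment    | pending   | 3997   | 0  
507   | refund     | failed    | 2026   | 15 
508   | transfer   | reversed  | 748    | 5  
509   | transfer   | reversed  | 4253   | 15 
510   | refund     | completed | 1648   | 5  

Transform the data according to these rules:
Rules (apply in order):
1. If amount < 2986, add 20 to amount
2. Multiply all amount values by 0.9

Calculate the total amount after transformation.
26964.9

Step 1: Apply Rule 1 - Add 20 to records with amount < 2986
  - 5 records affected: 8592 + (5 × 20) = 8692
  - Unaffected records: 21269
  - Sum after Rule 1: 29961
Step 2: Apply Rule 2 - Multiply all by 0.9
  - 29961 × 0.9 = 26964.9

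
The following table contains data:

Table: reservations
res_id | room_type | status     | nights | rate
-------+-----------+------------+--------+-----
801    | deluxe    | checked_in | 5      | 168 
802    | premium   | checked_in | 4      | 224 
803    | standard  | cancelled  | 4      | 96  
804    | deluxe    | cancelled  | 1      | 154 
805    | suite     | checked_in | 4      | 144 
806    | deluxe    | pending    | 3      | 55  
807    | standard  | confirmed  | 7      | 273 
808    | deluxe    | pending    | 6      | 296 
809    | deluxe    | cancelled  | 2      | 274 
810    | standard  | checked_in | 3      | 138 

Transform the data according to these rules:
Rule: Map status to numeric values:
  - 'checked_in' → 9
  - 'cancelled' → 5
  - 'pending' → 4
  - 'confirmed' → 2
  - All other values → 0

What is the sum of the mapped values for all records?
61

Step 1: Apply mapping to each record
Step 2: Count by status:
  'checked_in': 4 records × 9 = 36
  'cancelled': 3 records × 5 = 15
  'pending': 2 records × 4 = 8
  'confirmed': 1 records × 2 = 2
Step 3: Sum all mapped values = 61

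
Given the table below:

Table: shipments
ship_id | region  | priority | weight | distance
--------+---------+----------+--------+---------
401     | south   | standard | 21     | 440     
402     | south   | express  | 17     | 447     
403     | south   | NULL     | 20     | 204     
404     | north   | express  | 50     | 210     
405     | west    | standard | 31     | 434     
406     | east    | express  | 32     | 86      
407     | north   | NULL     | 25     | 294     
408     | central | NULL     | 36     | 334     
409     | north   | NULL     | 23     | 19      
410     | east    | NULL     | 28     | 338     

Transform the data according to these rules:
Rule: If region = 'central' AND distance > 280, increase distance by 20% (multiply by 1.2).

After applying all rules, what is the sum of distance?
2872.8

Step 1: Find records where region = 'central' AND distance > 280
Step 2: 1 records match, summing to 334
Step 3: After multiplier: 334 × 1.2 = 400.8
Step 4: Unaffected records sum: 2472
Step 5: Final sum = 400.8 + 2472 = 2872.8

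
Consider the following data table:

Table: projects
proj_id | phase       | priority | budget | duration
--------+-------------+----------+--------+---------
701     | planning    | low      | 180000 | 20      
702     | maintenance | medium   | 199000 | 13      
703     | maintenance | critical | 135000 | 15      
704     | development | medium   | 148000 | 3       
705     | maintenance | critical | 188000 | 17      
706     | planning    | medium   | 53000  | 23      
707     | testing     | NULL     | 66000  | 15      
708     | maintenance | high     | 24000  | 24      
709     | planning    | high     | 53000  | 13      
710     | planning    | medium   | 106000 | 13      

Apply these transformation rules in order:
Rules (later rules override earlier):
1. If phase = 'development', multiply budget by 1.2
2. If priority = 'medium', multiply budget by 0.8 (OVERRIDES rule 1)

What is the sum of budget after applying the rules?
1050800.0

Step 1: Rule 2 takes priority for records with priority = 'medium'
  - 4 records: 506000 × 0.8 = 404800.0
Step 2: Rule 1 applies to remaining records with phase = 'development'
  - 0 records: 0 × 1.2 = 0.0
Step 3: Other records unchanged: 646000
Step 4: Final sum = 404800.0 + 0.0 + 646000 = 1050800.0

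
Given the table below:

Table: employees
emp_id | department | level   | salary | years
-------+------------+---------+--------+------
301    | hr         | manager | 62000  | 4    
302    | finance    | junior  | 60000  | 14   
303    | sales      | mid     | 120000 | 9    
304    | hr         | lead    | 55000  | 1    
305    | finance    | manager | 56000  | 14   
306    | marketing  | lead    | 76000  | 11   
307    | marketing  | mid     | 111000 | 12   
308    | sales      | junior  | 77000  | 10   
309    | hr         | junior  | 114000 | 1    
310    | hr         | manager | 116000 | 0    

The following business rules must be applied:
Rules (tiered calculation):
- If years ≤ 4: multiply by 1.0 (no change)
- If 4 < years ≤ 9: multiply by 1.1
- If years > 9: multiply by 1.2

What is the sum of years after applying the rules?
89.1

Step 1: Tier 1 (years ≤ 4): 4 records, sum = 6 × 1.0 = 6.0
Step 2: Tier 2 (4 < years ≤ 9): 1 records, sum = 9 × 1.1 = 9.9
Step 3: Tier 3 (years > 9): 5 records, sum = 61 × 1.2 = 73.2
Step 4: Final sum = 6.0 + 9.9 + 73.2 = 89.1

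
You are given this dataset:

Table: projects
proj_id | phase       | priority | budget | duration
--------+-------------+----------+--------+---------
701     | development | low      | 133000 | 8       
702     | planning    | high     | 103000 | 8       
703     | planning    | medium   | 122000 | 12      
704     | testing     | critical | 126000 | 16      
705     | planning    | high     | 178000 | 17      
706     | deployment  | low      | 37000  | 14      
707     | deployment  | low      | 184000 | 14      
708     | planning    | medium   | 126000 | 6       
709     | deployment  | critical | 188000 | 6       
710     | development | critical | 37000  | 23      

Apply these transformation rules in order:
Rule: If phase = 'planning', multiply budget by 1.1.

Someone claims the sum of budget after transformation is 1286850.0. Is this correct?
No, the correct result is 1286900.0.

Step 1: Calculate the correct sum after transformation
Step 2: Apply multiplier 1.1 to records where phase = 'planning'
Step 3: Correct result = 1286900.0
Step 4: Claimed result = 1286850.0
Step 5: 1286900.0 ≠ 1286850.0
Conclusion: The claimed result is incorrect. The correct answer is 1286900.0.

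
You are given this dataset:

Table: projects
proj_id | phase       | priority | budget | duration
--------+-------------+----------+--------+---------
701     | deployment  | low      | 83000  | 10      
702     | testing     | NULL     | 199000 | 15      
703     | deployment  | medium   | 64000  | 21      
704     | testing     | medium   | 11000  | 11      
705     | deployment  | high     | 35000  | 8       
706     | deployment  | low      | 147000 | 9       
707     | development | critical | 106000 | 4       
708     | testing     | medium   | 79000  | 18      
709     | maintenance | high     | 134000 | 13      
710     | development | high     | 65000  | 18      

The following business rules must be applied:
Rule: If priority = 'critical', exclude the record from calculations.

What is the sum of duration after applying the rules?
123

Step 1: Identify records where priority = 'critical'
Step 2: The excluded records sum to 4
Step 3: Original total duration = 127
Step 4: Remaining total = 127 - 4 = 123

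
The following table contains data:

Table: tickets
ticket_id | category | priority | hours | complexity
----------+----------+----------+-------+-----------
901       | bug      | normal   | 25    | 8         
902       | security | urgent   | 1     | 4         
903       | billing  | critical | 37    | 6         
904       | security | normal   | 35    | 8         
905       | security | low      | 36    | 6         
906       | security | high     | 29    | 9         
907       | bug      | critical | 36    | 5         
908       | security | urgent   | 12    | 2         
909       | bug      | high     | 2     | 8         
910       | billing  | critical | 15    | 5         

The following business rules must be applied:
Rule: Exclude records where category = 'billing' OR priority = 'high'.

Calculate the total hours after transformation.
145

Step 1: Find records where category = 'billing' OR priority = 'high'
Step 2: 4 records match, summing to 83
Step 3: Original sum: 228
Step 4: Remaining sum = 228 - 83 = 145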